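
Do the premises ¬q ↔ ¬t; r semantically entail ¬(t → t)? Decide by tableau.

Initial set: {(¬q ↔ ¬t); r; ¬¬(t → t)}.
(¬q ↔ ¬t): β-rule — branch into ¬q, ¬t  //  ¬¬q, ¬¬t.
  branch 1 (add ¬q, ¬t):
    ¬¬(t → t): β-rule — branch into ¬t  //  t.
      branch 1.1 (add ¬t):
        ○ open, literals {q=false, r=true, t=false}.
      branch 1.2 (add t):
        × closes — contains both t and ¬t.
  branch 2 (add ¬¬q, ¬¬t):
    ¬¬(t → t): β-rule — branch into ¬t  //  t.
      branch 2.1 (add ¬t):
        × closes — contains both t and ¬t.
      branch 2.2 (add t):
        ○ open, literals {q=true, r=true, t=true}.
2 branches closed, 2 open.
An open branch gives a countermodel: q=false, r=true, t=false (unmentioned atoms arbitrary); the premises hold there but the conclusion fails.

No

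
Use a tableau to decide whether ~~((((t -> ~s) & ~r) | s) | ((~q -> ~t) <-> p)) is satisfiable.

Initial set: {T ~~((((t -> ~s) & ~r) | s) | ((~q -> ~t) <-> p))}.
T ~~((((t -> ~s) & ~r) | s) | ((~q -> ~t) <-> p)): drop double negation, giving T ((((t -> ~s) & ~r) | s) | ((~q -> ~t) <-> p)).
T ((((t -> ~s) & ~r) | s) | ((~q -> ~t) <-> p)): β-rule — branch into T (((t -> ~s) & ~r) | s)  //  T ((~q -> ~t) <-> p).
  branch 1 (add T (((t -> ~s) & ~r) | s)):
    T (((t -> ~s) & ~r) | s): β-rule — branch into T ((t -> ~s) & ~r)  //  T s.
      branch 1.1 (add T ((t -> ~s) & ~r)):
        T ((t -> ~s) & ~r): α-rule — add T (t -> ~s), T ~r.
        T (t -> ~s): β-rule — branch into F t  //  T ~s.
          branch 1.1.1 (add F t):
            ○ open, literals {r=0, t=0}.
          branch 1.1.2 (add T ~s):
            ○ open, literals {r=0, s=0}.
      branch 1.2 (add T s):
        ○ open, literals {s=1}.
  branch 2 (add T ((~q -> ~t) <-> p)):
    T ((~q -> ~t) <-> p): β-rule — branch into T (~q -> ~t), T p  //  F (~q -> ~t), F p.
      branch 2.1 (add T (~q -> ~t), T p):
        T (~q -> ~t): β-rule — branch into F ~q  //  T ~t.
          branch 2.1.1 (add F ~q):
            ○ open, literals {p=1, q=1}.
          branch 2.1.2 (add T ~t):
            ○ open, literals {p=1, t=0}.
      branch 2.2 (add F (~q -> ~t), F p):
        F (~q -> ~t): α-rule — add T ~q, F ~t.
        ○ open, literals {p=0, q=0, t=1}.
0 branches closed, 6 open.
An open branch gives a satisfying assignment: r=0, t=0.

Satisfiable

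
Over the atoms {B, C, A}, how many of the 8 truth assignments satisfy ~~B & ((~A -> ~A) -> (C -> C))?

4

Initial set: {T (~~B & ((~A -> ~A) -> (C -> C)))}.
T (~~B & ((~A -> ~A) -> (C -> C))): α-rule — add T ~~B, T ((~A -> ~A) -> (C -> C)).
T ~~B: drop double negation, giving T B.
T ((~A -> ~A) -> (C -> C)): β-rule — branch into F (~A -> ~A)  //  T (C -> C).
  branch 1 (add F (~A -> ~A)):
    F (~A -> ~A): α-rule — add T ~A, F ~A.
    × closes — contains both A and ~A.
  branch 2 (add T (C -> C)):
    T (C -> C): β-rule — branch into F C  //  T C.
      branch 2.1 (add F C):
        ○ open, literals {B=1, C=0}.
      branch 2.2 (add T C):
        ○ open, literals {B=1, C=1}.
1 branch closed, 2 open.
Each open branch fixes some atoms; the unmentioned ones are free. Counting distinct full assignments: branch {B=1, C=0} (A) contributes 2 new; branch {B=1, C=1} (A) contributes 2 new. Total: 4.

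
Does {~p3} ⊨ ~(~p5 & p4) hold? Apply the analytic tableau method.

Initial set: {~p3; ~~(~p5 & p4)}.
~~(~p5 & p4): α-rule — add ~p5, p4.
○ open, literals {p3=false, p4=true, p5=false}.
0 branches closed, 1 open.
An open branch gives a countermodel: p3=false, p4=true, p5=false (unmentioned atoms arbitrary); the premises hold there but the conclusion fails.

No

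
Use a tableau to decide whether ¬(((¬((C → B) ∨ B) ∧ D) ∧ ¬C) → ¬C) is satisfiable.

Initial set: {¬(((¬((C → B) ∨ B) ∧ D) ∧ ¬C) → ¬C)}.
¬(((¬((C → B) ∨ B) ∧ D) ∧ ¬C) → ¬C): α-rule — add ((¬((C → B) ∨ B) ∧ D) ∧ ¬C), ¬¬C.
((¬((C → B) ∨ B) ∧ D) ∧ ¬C): α-rule — add (¬((C → B) ∨ B) ∧ D), ¬C.
× closes — contains both C and ¬C.
All 1 branch closes.
Every branch closed; the formula is unsatisfiable.

Unsatisfiable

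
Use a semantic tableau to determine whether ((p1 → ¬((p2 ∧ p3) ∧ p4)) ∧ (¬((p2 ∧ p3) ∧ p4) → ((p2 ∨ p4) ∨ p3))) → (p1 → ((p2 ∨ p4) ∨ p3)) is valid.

Valid

Assume the negation and expand:
Initial set: {F (((p1 → ¬((p2 ∧ p3) ∧ p4)) ∧ (¬((p2 ∧ p3) ∧ p4) → ((p2 ∨ p4) ∨ p3))) → (p1 → ((p2 ∨ p4) ∨ p3)))}.
F (((p1 → ¬((p2 ∧ p3) ∧ p4)) ∧ (¬((p2 ∧ p3) ∧ p4) → ((p2 ∨ p4) ∨ p3))) → (p1 → ((p2 ∨ p4) ∨ p3))): α-rule — add T ((p1 → ¬((p2 ∧ p3) ∧ p4)) ∧ (¬((p2 ∧ p3) ∧ p4) → ((p2 ∨ p4) ∨ p3))), F (p1 → ((p2 ∨ p4) ∨ p3)).
T ((p1 → ¬((p2 ∧ p3) ∧ p4)) ∧ (¬((p2 ∧ p3) ∧ p4) → ((p2 ∨ p4) ∨ p3))): α-rule — add T (p1 → ¬((p2 ∧ p3) ∧ p4)), T (¬((p2 ∧ p3) ∧ p4) → ((p2 ∨ p4) ∨ p3)).
F (p1 → ((p2 ∨ p4) ∨ p3)): α-rule — add T p1, F ((p2 ∨ p4) ∨ p3).
F ((p2 ∨ p4) ∨ p3): α-rule — add F (p2 ∨ p4), F p3.
F (p2 ∨ p4): α-rule — add F p2, F p4.
T (p1 → ¬((p2 ∧ p3) ∧ p4)): β-rule — branch into F p1  //  T ¬((p2 ∧ p3) ∧ p4).
  branch 1 (add F p1):
    × closes — contains both p1 and ¬p1.
  branch 2 (add T ¬((p2 ∧ p3) ∧ p4)):
    T (¬((p2 ∧ p3) ∧ p4) → ((p2 ∨ p4) ∨ p3)): β-rule — branch into F ¬((p2 ∧ p3) ∧ p4)  //  T ((p2 ∨ p4) ∨ p3).
      branch 2.1 (add F ¬((p2 ∧ p3) ∧ p4)):
        F ¬((p2 ∧ p3) ∧ p4): α-rule — add T (p2 ∧ p3), T p4.
        × closes — contains both p4 and ¬p4.
      branch 2.2 (add T ((p2 ∨ p4) ∨ p3)):
        T ¬((p2 ∧ p3) ∧ p4): β-rule — branch into F (p2 ∧ p3)  //  F p4.
          branch 2.2.1 (add F (p2 ∧ p3)):
            T ((p2 ∨ p4) ∨ p3): β-rule — branch into T (p2 ∨ p4)  //  T p3.
              branch 2.2.1.1 (add T (p2 ∨ p4)):
                F (p2 ∧ p3): β-rule — branch into F p2  //  F p3.
                  branch 2.2.1.1.1 (add F p2):
                    T (p2 ∨ p4): β-rule — branch into T p2  //  T p4.
                      branch 2.2.1.1.1.1 (add T p2):
                        × closes — contains both p2 and ¬p2.
                      branch 2.2.1.1.1.2 (add T p4):
                        × closes — contains both p4 and ¬p4.
                  branch 2.2.1.1.2 (add F p3):
                    T (p2 ∨ p4): β-rule — branch into T p2  //  T p4.
                      branch 2.2.1.1.2.1 (add T p2):
                        × closes — contains both p2 and ¬p2.
                      branch 2.2.1.1.2.2 (add T p4):
                        × closes — contains both p4 and ¬p4.
              branch 2.2.1.2 (add T p3):
                × closes — contains both p3 and ¬p3.
          branch 2.2.2 (add F p4):
            T ((p2 ∨ p4) ∨ p3): β-rule — branch into T (p2 ∨ p4)  //  T p3.
              branch 2.2.2.1 (add T (p2 ∨ p4)):
                T (p2 ∨ p4): β-rule — branch into T p2  //  T p4.
                  branch 2.2.2.1.1 (add T p2):
                    × closes — contains both p2 and ¬p2.
                  branch 2.2.2.1.2 (add T p4):
                    × closes — contains both p4 and ¬p4.
              branch 2.2.2.2 (add T p3):
                × closes — contains both p3 and ¬p3.
All 10 branches close.
Every branch closed, so the negation is unsatisfiable and the formula is valid.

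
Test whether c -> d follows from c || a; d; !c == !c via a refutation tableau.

Yes

Initial set: {(c || a); d; (!c == !c); !(c -> d)}.
!(c -> d): α-rule — add c, !d.
× closes — contains both d and !d.
All 1 branch closes.
Every branch closed, so the premises entail the conclusion.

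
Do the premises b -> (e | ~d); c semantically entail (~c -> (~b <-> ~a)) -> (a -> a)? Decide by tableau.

Initial set: {(b -> (e | ~d)); c; ~((~c -> (~b <-> ~a)) -> (a -> a))}.
~((~c -> (~b <-> ~a)) -> (a -> a)): α-rule — add (~c -> (~b <-> ~a)), ~(a -> a).
~(a -> a): α-rule — add a, ~a.
× closes — contains both a and ~a.
All 1 branch closes.
Every branch closed, so the premises entail the conclusion.

Yes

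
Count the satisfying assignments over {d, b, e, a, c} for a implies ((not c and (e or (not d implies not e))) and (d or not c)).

Initial set: {(a implies ((not c and (e or (not d implies not e))) and (d or not c)))}.
(a implies ((not c and (e or (not d implies not e))) and (d or not c))): β-rule — branch into not a  //  ((not c and (e or (not d implies not e))) and (d or not c)).
  branch 1 (add not a):
    ○ open, literals {a=0}.
  branch 2 (add ((not c and (e or (not d implies not e))) and (d or not c))):
    ((not c and (e or (not d implies not e))) and (d or not c)): α-rule — add (not c and (e or (not d implies not e))), (d or not c).
    (not c and (e or (not d implies not e))): α-rule — add not c, (e or (not d implies not e)).
    (d or not c): β-rule — branch into d  //  not c.
      branch 2.1 (add d):
        (e or (not d implies not e)): β-rule — branch into e  //  (not d implies not e).
          branch 2.1.1 (add e):
            ○ open, literals {c=0, d=1, e=1}.
          branch 2.1.2 (add (not d implies not e)):
            (not d implies not e): β-rule — branch into not not d  //  not e.
              branch 2.1.2.1 (add not not d):
                ○ open, literals {c=0, d=1}.
              branch 2.1.2.2 (add not e):
                ○ open, literals {c=0, d=1, e=0}.
      branch 2.2 (add not c):
        (e or (not d implies not e)): β-rule — branch into e  //  (not d implies not e).
          branch 2.2.1 (add e):
            ○ open, literals {c=0, e=1}.
          branch 2.2.2 (add (not d implies not e)):
            (not d implies not e): β-rule — branch into not not d  //  not e.
              branch 2.2.2.1 (add not not d):
                ○ open, literals {c=0, d=1}.
              branch 2.2.2.2 (add not e):
                ○ open, literals {c=0, e=0}.
0 branches closed, 7 open.
Each open branch fixes some atoms; the unmentioned ones are free. Counting distinct full assignments: branch {a=0} (d, b, e, c) contributes 16 new; branch {c=0, d=1, e=1} (b, a) contributes 2 new; branch {c=0, d=1} (b, e, a) contributes 2 new; branch {c=0, d=1, e=0} (b, a) contributes 0 new; branch {c=0, e=1} (d, b, a) contributes 2 new; branch {c=0, d=1} (b, e, a) contributes 0 new; branch {c=0, e=0} (d, b, a) contributes 2 new. Total: 24.

24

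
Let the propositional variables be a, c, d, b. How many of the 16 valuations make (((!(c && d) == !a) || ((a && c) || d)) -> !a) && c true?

Initial set: {((((!(c && d) == !a) || ((a && c) || d)) -> !a) && c)}.
((((!(c && d) == !a) || ((a && c) || d)) -> !a) && c): α-rule — add (((!(c && d) == !a) || ((a && c) || d)) -> !a), c.
(((!(c && d) == !a) || ((a && c) || d)) -> !a): β-rule — branch into !((!(c && d) == !a) || ((a && c) || d))  //  !a.
  branch 1 (add !((!(c && d) == !a) || ((a && c) || d))):
    !((!(c && d) == !a) || ((a && c) || d)): α-rule — add !(!(c && d) == !a), !((a && c) || d).
    !((a && c) || d): α-rule — add !(a && c), !d.
    !(!(c && d) == !a): β-rule — branch into !(c && d), !!a  //  !!(c && d), !a.
      branch 1.1 (add !(c && d), !!a):
        !(a && c): β-rule — branch into !a  //  !c.
          branch 1.1.1 (add !a):
            × closes — contains both a and !a.
          branch 1.1.2 (add !c):
            × closes — contains both c and !c.
      branch 1.2 (add !!(c && d), !a):
        !!(c && d): α-rule — add c, d.
        × closes — contains both d and !d.
  branch 2 (add !a):
    ○ open, literals {a=0, c=1}.
3 branches closed, 1 open.
Each open branch fixes some atoms; the unmentioned ones are free. Counting distinct full assignments: branch {a=0, c=1} (d, b) contributes 4 new. Total: 4.

4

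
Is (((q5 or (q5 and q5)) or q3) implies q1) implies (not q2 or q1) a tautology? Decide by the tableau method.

Not valid

Assume the negation and expand:
Initial set: {not ((((q5 or (q5 and q5)) or q3) implies q1) implies (not q2 or q1))}.
not ((((q5 or (q5 and q5)) or q3) implies q1) implies (not q2 or q1)): α-rule — add (((q5 or (q5 and q5)) or q3) implies q1), not (not q2 or q1).
not (not q2 or q1): α-rule — add not not q2, not q1.
(((q5 or (q5 and q5)) or q3) implies q1): β-rule — branch into not ((q5 or (q5 and q5)) or q3)  //  q1.
  branch 1 (add not ((q5 or (q5 and q5)) or q3)):
    not ((q5 or (q5 and q5)) or q3): α-rule — add not (q5 or (q5 and q5)), not q3.
    not (q5 or (q5 and q5)): α-rule — add not q5, not (q5 and q5).
    not (q5 and q5): β-rule — branch into not q5  //  not q5.
      branch 1.1 (add not q5):
        ○ open, literals {q1=F, q2=T, q3=F, q5=F}.
      branch 1.2 (add not q5):
        ○ open, literals {q1=F, q2=T, q3=F, q5=F}.
  branch 2 (add q1):
    × closes — contains both q1 and not q1.
1 branch closed, 2 open.
An open branch gives a countermodel: q1=F, q2=T, q3=F, q5=F (unmentioned atoms arbitrary); under it the original formula is false.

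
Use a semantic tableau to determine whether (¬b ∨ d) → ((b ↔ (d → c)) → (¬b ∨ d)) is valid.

Assume the negation and expand:
Initial set: {¬((¬b ∨ d) → ((b ↔ (d → c)) → (¬b ∨ d)))}.
¬((¬b ∨ d) → ((b ↔ (d → c)) → (¬b ∨ d))): α-rule — add (¬b ∨ d), ¬((b ↔ (d → c)) → (¬b ∨ d)).
¬((b ↔ (d → c)) → (¬b ∨ d)): α-rule — add (b ↔ (d → c)), ¬(¬b ∨ d).
¬(¬b ∨ d): α-rule — add ¬¬b, ¬d.
(¬b ∨ d): β-rule — branch into ¬b  //  d.
  branch 1 (add ¬b):
    × closes — contains both b and ¬b.
  branch 2 (add d):
    × closes — contains both d and ¬d.
All 2 branches close.
Every branch closed, so the negation is unsatisfiable and the formula is valid.

Valid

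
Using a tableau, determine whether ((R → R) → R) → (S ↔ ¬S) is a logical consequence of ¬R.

Initial set: {¬R; ¬(((R → R) → R) → (S ↔ ¬S))}.
¬(((R → R) → R) → (S ↔ ¬S)): α-rule — add ((R → R) → R), ¬(S ↔ ¬S).
((R → R) → R): β-rule — branch into ¬(R → R)  //  R.
  branch 1 (add ¬(R → R)):
    ¬(R → R): α-rule — add R, ¬R.
    × closes — contains both R and ¬R.
  branch 2 (add R):
    × closes — contains both R and ¬R.
All 2 branches close.
Every branch closed, so the premises entail the conclusion.

Yes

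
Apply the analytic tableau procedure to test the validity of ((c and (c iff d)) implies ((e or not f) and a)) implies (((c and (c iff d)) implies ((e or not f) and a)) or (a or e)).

Assume the negation and expand:
Initial set: {not (((c and (c iff d)) implies ((e or not f) and a)) implies (((c and (c iff d)) implies ((e or not f) and a)) or (a or e)))}.
not (((c and (c iff d)) implies ((e or not f) and a)) implies (((c and (c iff d)) implies ((e or not f) and a)) or (a or e))): α-rule — add ((c and (c iff d)) implies ((e or not f) and a)), not (((c and (c iff d)) implies ((e or not f) and a)) or (a or e)).
not (((c and (c iff d)) implies ((e or not f) and a)) or (a or e)): α-rule — add not ((c and (c iff d)) implies ((e or not f) and a)), not (a or e).
not ((c and (c iff d)) implies ((e or not f) and a)): α-rule — add (c and (c iff d)), not ((e or not f) and a).
not (a or e): α-rule — add not a, not e.
(c and (c iff d)): α-rule — add c, (c iff d).
((c and (c iff d)) implies ((e or not f) and a)): β-rule — branch into not (c and (c iff d))  //  ((e or not f) and a).
  branch 1 (add not (c and (c iff d))):
    not ((e or not f) and a): β-rule — branch into not (e or not f)  //  not a.
      branch 1.1 (add not (e or not f)):
        not (e or not f): α-rule — add not e, not not f.
        (c iff d): β-rule — branch into c, d  //  not c, not d.
          branch 1.1.1 (add c, d):
            not (c and (c iff d)): β-rule — branch into not c  //  not (c iff d).
              branch 1.1.1.1 (add not c):
                × closes — contains both c and not c.
              branch 1.1.1.2 (add not (c iff d)):
                not (c iff d): β-rule — branch into c, not d  //  not c, d.
                  branch 1.1.1.2.1 (add c, not d):
                    × closes — contains both d and not d.
                  branch 1.1.1.2.2 (add not c, d):
                    × closes — contains both c and not c.
          branch 1.1.2 (add not c, not d):
            × closes — contains both c and not c.
      branch 1.2 (add not a):
        (c iff d): β-rule — branch into c, d  //  not c, not d.
          branch 1.2.1 (add c, d):
            not (c and (c iff d)): β-rule — branch into not c  //  not (c iff d).
              branch 1.2.1.1 (add not c):
                × closes — contains both c and not c.
              branch 1.2.1.2 (add not (c iff d)):
                not (c iff d): β-rule — branch into c, not d  //  not c, d.
                  branch 1.2.1.2.1 (add c, not d):
                    × closes — contains both d and not d.
                  branch 1.2.1.2.2 (add not c, d):
                    × closes — contains both c and not c.
          branch 1.2.2 (add not c, not d):
            × closes — contains both c and not c.
  branch 2 (add ((e or not f) and a)):
    ((e or not f) and a): α-rule — add (e or not f), a.
    × closes — contains both a and not a.
All 9 branches close.
Every branch closed, so the negation is unsatisfiable and the formula is valid.

Valid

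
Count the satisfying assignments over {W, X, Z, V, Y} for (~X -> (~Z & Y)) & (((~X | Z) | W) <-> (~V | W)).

Initial set: {T ((~X -> (~Z & Y)) & (((~X | Z) | W) <-> (~V | W)))}.
T ((~X -> (~Z & Y)) & (((~X | Z) | W) <-> (~V | W))): α-rule — add T (~X -> (~Z & Y)), T (((~X | Z) | W) <-> (~V | W)).
T (~X -> (~Z & Y)): β-rule — branch into F ~X  //  T (~Z & Y).
  branch 1 (add F ~X):
    T (((~X | Z) | W) <-> (~V | W)): β-rule — branch into T ((~X | Z) | W), T (~V | W)  //  F ((~X | Z) | W), F (~V | W).
      branch 1.1 (add T ((~X | Z) | W), T (~V | W)):
        T ((~X | Z) | W): β-rule — branch into T (~X | Z)  //  T W.
          branch 1.1.1 (add T (~X | Z)):
            T (~V | W): β-rule — branch into T ~V  //  T W.
              branch 1.1.1.1 (add T ~V):
                T (~X | Z): β-rule — branch into T ~X  //  T Z.
                  branch 1.1.1.1.1 (add T ~X):
                    × closes — contains both X and ~X.
                  branch 1.1.1.1.2 (add T Z):
                    ○ open, literals {V=0, X=1, Z=1}.
              branch 1.1.1.2 (add T W):
                T (~X | Z): β-rule — branch into T ~X  //  T Z.
                  branch 1.1.1.2.1 (add T ~X):
                    × closes — contains both X and ~X.
                  branch 1.1.1.2.2 (add T Z):
                    ○ open, literals {W=1, X=1, Z=1}.
          branch 1.1.2 (add T W):
            T (~V | W): β-rule — branch into T ~V  //  T W.
              branch 1.1.2.1 (add T ~V):
                ○ open, literals {V=0, W=1, X=1}.
              branch 1.1.2.2 (add T W):
                ○ open, literals {W=1, X=1}.
      branch 1.2 (add F ((~X | Z) | W), F (~V | W)):
        F ((~X | Z) | W): α-rule — add F (~X | Z), F W.
        F (~V | W): α-rule — add F ~V, F W.
        F (~X | Z): α-rule — add F ~X, F Z.
        ○ open, literals {V=1, W=0, X=1, Z=0}.
  branch 2 (add T (~Z & Y)):
    T (~Z & Y): α-rule — add T ~Z, T Y.
    T (((~X | Z) | W) <-> (~V | W)): β-rule — branch into T ((~X | Z) | W), T (~V | W)  //  F ((~X | Z) | W), F (~V | W).
      branch 2.1 (add T ((~X | Z) | W), T (~V | W)):
        T ((~X | Z) | W): β-rule — branch into T (~X | Z)  //  T W.
          branch 2.1.1 (add T (~X | Z)):
            T (~V | W): β-rule — branch into T ~V  //  T W.
              branch 2.1.1.1 (add T ~V):
                T (~X | Z): β-rule — branch into T ~X  //  T Z.
                  branch 2.1.1.1.1 (add T ~X):
                    ○ open, literals {V=0, X=0, Y=1, Z=0}.
                  branch 2.1.1.1.2 (add T Z):
                    × closes — contains both Z and ~Z.
              branch 2.1.1.2 (add T W):
                T (~X | Z): β-rule — branch into T ~X  //  T Z.
                  branch 2.1.1.2.1 (add T ~X):
                    ○ open, literals {W=1, X=0, Y=1, Z=0}.
                  branch 2.1.1.2.2 (add T Z):
                    × closes — contains both Z and ~Z.
          branch 2.1.2 (add T W):
            T (~V | W): β-rule — branch into T ~V  //  T W.
              branch 2.1.2.1 (add T ~V):
                ○ open, literals {V=0, W=1, Y=1, Z=0}.
              branch 2.1.2.2 (add T W):
                ○ open, literals {W=1, Y=1, Z=0}.
      branch 2.2 (add F ((~X | Z) | W), F (~V | W)):
        F ((~X | Z) | W): α-rule — add F (~X | Z), F W.
        F (~V | W): α-rule — add F ~V, F W.
        F (~X | Z): α-rule — add F ~X, F Z.
        ○ open, literals {V=1, W=0, X=1, Y=1, Z=0}.
4 branches closed, 10 open.
Each open branch fixes some atoms; the unmentioned ones are free. Counting distinct full assignments: branch {V=0, X=1, Z=1} (W, Y) contributes 4 new; branch {W=1, X=1, Z=1} (V, Y) contributes 2 new; branch {V=0, W=1, X=1} (Z, Y) contributes 2 new; branch {W=1, X=1} (Z, V, Y) contributes 2 new; branch {V=1, W=0, X=1, Z=0} (Y) contributes 2 new; branch {V=0, X=0, Y=1, Z=0} (W) contributes 2 new; branch {W=1, X=0, Y=1, Z=0} (V) contributes 1 new; branch {V=0, W=1, Y=1, Z=0} (X) contributes 0 new; branch {W=1, Y=1, Z=0} (X, V) contributes 0 new; branch {V=1, W=0, X=1, Y=1, Z=0} (none free) contributes 0 new. Total: 15.

15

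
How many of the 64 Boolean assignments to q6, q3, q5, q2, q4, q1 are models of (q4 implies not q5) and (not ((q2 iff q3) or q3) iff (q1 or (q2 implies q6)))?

Initial set: {((q4 implies not q5) and (not ((q2 iff q3) or q3) iff (q1 or (q2 implies q6))))}.
((q4 implies not q5) and (not ((q2 iff q3) or q3) iff (q1 or (q2 implies q6)))): α-rule — add (q4 implies not q5), (not ((q2 iff q3) or q3) iff (q1 or (q2 implies q6))).
(q4 implies not q5): β-rule — branch into not q4  //  not q5.
  branch 1 (add not q4):
    (not ((q2 iff q3) or q3) iff (q1 or (q2 implies q6))): β-rule — branch into not ((q2 iff q3) or q3), (q1 or (q2 implies q6))  //  not not ((q2 iff q3) or q3), not (q1 or (q2 implies q6)).
      branch 1.1 (add not ((q2 iff q3) or q3), (q1 or (q2 implies q6))):
        not ((q2 iff q3) or q3): α-rule — add not (q2 iff q3), not q3.
        (q1 or (q2 implies q6)): β-rule — branch into q1  //  (q2 implies q6).
          branch 1.1.1 (add q1):
            not (q2 iff q3): β-rule — branch into q2, not q3  //  not q2, q3.
              branch 1.1.1.1 (add q2, not q3):
                ○ open, literals {q1=T, q2=T, q3=F, q4=F}.
              branch 1.1.1.2 (add not q2, q3):
                × closes — contains both q3 and not q3.
          branch 1.1.2 (add (q2 implies q6)):
            not (q2 iff q3): β-rule — branch into q2, not q3  //  not q2, q3.
              branch 1.1.2.1 (add q2, not q3):
                (q2 implies q6): β-rule — branch into not q2  //  q6.
                  branch 1.1.2.1.1 (add not q2):
                    × closes — contains both q2 and not q2.
                  branch 1.1.2.1.2 (add q6):
                    ○ open, literals {q2=T, q3=F, q4=F, q6=T}.
              branch 1.1.2.2 (add not q2, q3):
                × closes — contains both q3 and not q3.
      branch 1.2 (add not not ((q2 iff q3) or q3), not (q1 or (q2 implies q6))):
        not (q1 or (q2 implies q6)): α-rule — add not q1, not (q2 implies q6).
        not (q2 implies q6): α-rule — add q2, not q6.
        not not ((q2 iff q3) or q3): β-rule — branch into (q2 iff q3)  //  q3.
          branch 1.2.1 (add (q2 iff q3)):
            (q2 iff q3): β-rule — branch into q2, q3  //  not q2, not q3.
              branch 1.2.1.1 (add q2, q3):
                ○ open, literals {q1=F, q2=T, q3=T, q4=F, q6=F}.
              branch 1.2.1.2 (add not q2, not q3):
                × closes — contains both q2 and not q2.
          branch 1.2.2 (add q3):
            ○ open, literals {q1=F, q2=T, q3=T, q4=F, q6=F}.
  branch 2 (add not q5):
    (not ((q2 iff q3) or q3) iff (q1 or (q2 implies q6))): β-rule — branch into not ((q2 iff q3) or q3), (q1 or (q2 implies q6))  //  not not ((q2 iff q3) or q3), not (q1 or (q2 implies q6)).
      branch 2.1 (add not ((q2 iff q3) or q3), (q1 or (q2 implies q6))):
        not ((q2 iff q3) or q3): α-rule — add not (q2 iff q3), not q3.
        (q1 or (q2 implies q6)): β-rule — branch into q1  //  (q2 implies q6).
          branch 2.1.1 (add q1):
            not (q2 iff q3): β-rule — branch into q2, not q3  //  not q2, q3.
              branch 2.1.1.1 (add q2, not q3):
                ○ open, literals {q1=T, q2=T, q3=F, q5=F}.
              branch 2.1.1.2 (add not q2, q3):
                × closes — contains both q3 and not q3.
          branch 2.1.2 (add (q2 implies q6)):
            not (q2 iff q3): β-rule — branch into q2, not q3  //  not q2, q3.
              branch 2.1.2.1 (add q2, not q3):
                (q2 implies q6): β-rule — branch into not q2  //  q6.
                  branch 2.1.2.1.1 (add not q2):
                    × closes — contains both q2 and not q2.
                  branch 2.1.2.1.2 (add q6):
                    ○ open, literals {q2=T, q3=F, q5=F, q6=T}.
              branch 2.1.2.2 (add not q2, q3):
                × closes — contains both q3 and not q3.
      branch 2.2 (add not not ((q2 iff q3) or q3), not (q1 or (q2 implies q6))):
        not (q1 or (q2 implies q6)): α-rule — add not q1, not (q2 implies q6).
        not (q2 implies q6): α-rule — add q2, not q6.
        not not ((q2 iff q3) or q3): β-rule — branch into (q2 iff q3)  //  q3.
          branch 2.2.1 (add (q2 iff q3)):
            (q2 iff q3): β-rule — branch into q2, q3  //  not q2, not q3.
              branch 2.2.1.1 (add q2, q3):
                ○ open, literals {q1=F, q2=T, q3=T, q5=F, q6=F}.
              branch 2.2.1.2 (add not q2, not q3):
                × closes — contains both q2 and not q2.
          branch 2.2.2 (add q3):
            ○ open, literals {q1=F, q2=T, q3=T, q5=F, q6=F}.
8 branches closed, 8 open.
Each open branch fixes some atoms; the unmentioned ones are free. Counting distinct full assignments: branch {q1=T, q2=T, q3=F, q4=F} (q6, q5) contributes 4 new; branch {q2=T, q3=F, q4=F, q6=T} (q5, q1) contributes 2 new; branch {q1=F, q2=T, q3=T, q4=F, q6=F} (q5) contributes 2 new; branch {q1=F, q2=T, q3=T, q4=F, q6=F} (q5) contributes 0 new; branch {q1=T, q2=T, q3=F, q5=F} (q6, q4) contributes 2 new; branch {q2=T, q3=F, q5=F, q6=T} (q4, q1) contributes 1 new; branch {q1=F, q2=T, q3=T, q5=F, q6=F} (q4) contributes 1 new; branch {q1=F, q2=T, q3=T, q5=F, q6=F} (q4) contributes 0 new. Total: 12.

12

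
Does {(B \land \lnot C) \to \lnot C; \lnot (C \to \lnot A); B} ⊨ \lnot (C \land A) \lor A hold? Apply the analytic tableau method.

Yes

Initial set: {((B \land \lnot C) \to \lnot C); \lnot (C \to \lnot A); B; \lnot (\lnot (C \land A) \lor A)}.
\lnot (C \to \lnot A): α-rule — add C, \lnot \lnot A.
\lnot (\lnot (C \land A) \lor A): α-rule — add \lnot \lnot (C \land A), \lnot A.
× closes — contains both A and \lnot A.
All 1 branch closes.
Every branch closed, so the premises entail the conclusion.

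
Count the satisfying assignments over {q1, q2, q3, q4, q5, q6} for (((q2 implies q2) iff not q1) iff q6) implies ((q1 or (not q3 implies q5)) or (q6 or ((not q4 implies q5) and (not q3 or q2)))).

64

Initial set: {((((q2 implies q2) iff not q1) iff q6) implies ((q1 or (not q3 implies q5)) or (q6 or ((not q4 implies q5) and (not q3 or q2)))))}.
((((q2 implies q2) iff not q1) iff q6) implies ((q1 or (not q3 implies q5)) or (q6 or ((not q4 implies q5) and (not q3 or q2))))): β-rule — branch into not (((q2 implies q2) iff not q1) iff q6)  //  ((q1 or (not q3 implies q5)) or (q6 or ((not q4 implies q5) and (not q3 or q2)))).
  branch 1 (add not (((q2 implies q2) iff not q1) iff q6)):
    not (((q2 implies q2) iff not q1) iff q6): β-rule — branch into ((q2 implies q2) iff not q1), not q6  //  not ((q2 implies q2) iff not q1), q6.
      branch 1.1 (add ((q2 implies q2) iff not q1), not q6):
        ((q2 implies q2) iff not q1): β-rule — branch into (q2 implies q2), not q1  //  not (q2 implies q2), not not q1.
          branch 1.1.1 (add (q2 implies q2), not q1):
            (q2 implies q2): β-rule — branch into not q2  //  q2.
              branch 1.1.1.1 (add not q2):
                ○ open, literals {q1=0, q2=0, q6=0}.
              branch 1.1.1.2 (add q2):
                ○ open, literals {q1=0, q2=1, q6=0}.
          branch 1.1.2 (add not (q2 implies q2), not not q1):
            not (q2 implies q2): α-rule — add q2, not q2.
            × closes — contains both q2 and not q2.
      branch 1.2 (add not ((q2 implies q2) iff not q1), q6):
        not ((q2 implies q2) iff not q1): β-rule — branch into (q2 implies q2), not not q1  //  not (q2 implies q2), not q1.
          branch 1.2.1 (add (q2 implies q2), not not q1):
            (q2 implies q2): β-rule — branch into not q2  //  q2.
              branch 1.2.1.1 (add not q2):
                ○ open, literals {q1=1, q2=0, q6=1}.
              branch 1.2.1.2 (add q2):
                ○ open, literals {q1=1, q2=1, q6=1}.
          branch 1.2.2 (add not (q2 implies q2), not q1):
            not (q2 implies q2): α-rule — add q2, not q2.
            × closes — contains both q2 and not q2.
  branch 2 (add ((q1 or (not q3 implies q5)) or (q6 or ((not q4 implies q5) and (not q3 or q2))))):
    ((q1 or (not q3 implies q5)) or (q6 or ((not q4 implies q5) and (not q3 or q2)))): β-rule — branch into (q1 or (not q3 implies q5))  //  (q6 or ((not q4 implies q5) and (not q3 or q2))).
      branch 2.1 (add (q1 or (not q3 implies q5))):
        (q1 or (not q3 implies q5)): β-rule — branch into q1  //  (not q3 implies q5).
          branch 2.1.1 (add q1):
            ○ open, literals {q1=1}.
          branch 2.1.2 (add (not q3 implies q5)):
            (not q3 implies q5): β-rule — branch into not not q3  //  q5.
              branch 2.1.2.1 (add not not q3):
                ○ open, literals {q3=1}.
              branch 2.1.2.2 (add q5):
                ○ open, literals {q5=1}.
      branch 2.2 (add (q6 or ((not q4 implies q5) and (not q3 or q2)))):
        (q6 or ((not q4 implies q5) and (not q3 or q2))): β-rule — branch into q6  //  ((not q4 implies q5) and (not q3 or q2)).
          branch 2.2.1 (add q6):
            ○ open, literals {q6=1}.
          branch 2.2.2 (add ((not q4 implies q5) and (not q3 or q2))):
            ((not q4 implies q5) and (not q3 or q2)): α-rule — add (not q4 implies q5), (not q3 or q2).
            (not q4 implies q5): β-rule — branch into not not q4  //  q5.
              branch 2.2.2.1 (add not not q4):
                (not q3 or q2): β-rule — branch into not q3  //  q2.
                  branch 2.2.2.1.1 (add not q3):
                    ○ open, literals {q3=0, q4=1}.
                  branch 2.2.2.1.2 (add q2):
                    ○ open, literals {q2=1, q4=1}.
              branch 2.2.2.2 (add q5):
                (not q3 or q2): β-rule — branch into not q3  //  q2.
                  branch 2.2.2.2.1 (add not q3):
                    ○ open, literals {q3=0, q5=1}.
                  branch 2.2.2.2.2 (add q2):
                    ○ open, literals {q2=1, q5=1}.
2 branches closed, 12 open.
Each open branch fixes some atoms; the unmentioned ones are free. Counting distinct full assignments: branch {q1=0, q2=0, q6=0} (q3, q4, q5) contributes 8 new; branch {q1=0, q2=1, q6=0} (q3, q4, q5) contributes 8 new; branch {q1=1, q2=0, q6=1} (q3, q4, q5) contributes 8 new; branch {q1=1, q2=1, q6=1} (q3, q4, q5) contributes 8 new; branch {q1=1} (q2, q3, q4, q5, q6) contributes 16 new; branch {q3=1} (q1, q2, q4, q5, q6) contributes 8 new; branch {q5=1} (q1, q2, q3, q4, q6) contributes 4 new; branch {q6=1} (q1, q2, q3, q4, q5) contributes 4 new; branch {q3=0, q4=1} (q1, q2, q5, q6) contributes 0 new; branch {q2=1, q4=1} (q1, q3, q5, q6) contributes 0 new; branch {q3=0, q5=1} (q1, q2, q4, q6) contributes 0 new; branch {q2=1, q5=1} (q1, q3, q4, q6) contributes 0 new. Total: 64.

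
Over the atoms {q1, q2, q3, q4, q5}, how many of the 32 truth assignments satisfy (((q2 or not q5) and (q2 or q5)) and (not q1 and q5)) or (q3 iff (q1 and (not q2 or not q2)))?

Initial set: {T ((((q2 or not q5) and (q2 or q5)) and (not q1 and q5)) or (q3 iff (q1 and (not q2 or not q2))))}.
T ((((q2 or not q5) and (q2 or q5)) and (not q1 and q5)) or (q3 iff (q1 and (not q2 or not q2)))): β-rule — branch into T (((q2 or not q5) and (q2 or q5)) and (not q1 and q5))  //  T (q3 iff (q1 and (not q2 or not q2))).
  branch 1 (add T (((q2 or not q5) and (q2 or q5)) and (not q1 and q5))):
    T (((q2 or not q5) and (q2 or q5)) and (not q1 and q5)): α-rule — add T ((q2 or not q5) and (q2 or q5)), T (not q1 and q5).
    T ((q2 or not q5) and (q2 or q5)): α-rule — add T (q2 or not q5), T (q2 or q5).
    T (not q1 and q5): α-rule — add T not q1, T q5.
    T (q2 or not q5): β-rule — branch into T q2  //  T not q5.
      branch 1.1 (add T q2):
        T (q2 or q5): β-rule — branch into T q2  //  T q5.
          branch 1.1.1 (add T q2):
            ○ open, literals {q1=F, q2=T, q5=T}.
          branch 1.1.2 (add T q5):
            ○ open, literals {q1=F, q2=T, q5=T}.
      branch 1.2 (add T not q5):
        × closes — contains both q5 and not q5.
  branch 2 (add T (q3 iff (q1 and (not q2 or not q2)))):
    T (q3 iff (q1 and (not q2 or not q2))): β-rule — branch into T q3, T (q1 and (not q2 or not q2))  //  F q3, F (q1 and (not q2 or not q2)).
      branch 2.1 (add T q3, T (q1 and (not q2 or not q2))):
        T (q1 and (not q2 or not q2)): α-rule — add T q1, T (not q2 or not q2).
        T (not q2 or not q2): β-rule — branch into T not q2  //  T not q2.
          branch 2.1.1 (add T not q2):
            ○ open, literals {q1=T, q2=F, q3=T}.
          branch 2.1.2 (add T not q2):
            ○ open, literals {q1=T, q2=F, q3=T}.
      branch 2.2 (add F q3, F (q1 and (not q2 or not q2))):
        F (q1 and (not q2 or not q2)): β-rule — branch into F q1  //  F (not q2 or not q2).
          branch 2.2.1 (add F q1):
            ○ open, literals {q1=F, q3=F}.
          branch 2.2.2 (add F (not q2 or not q2)):
            F (not q2 or not q2): α-rule — add F not q2, F not q2.
            ○ open, literals {q2=T, q3=F}.
1 branch closed, 6 open.
Each open branch fixes some atoms; the unmentioned ones are free. Counting distinct full assignments: branch {q1=F, q2=T, q5=T} (q3, q4) contributes 4 new; branch {q1=F, q2=T, q5=T} (q3, q4) contributes 0 new; branch {q1=T, q2=F, q3=T} (q4, q5) contributes 4 new; branch {q1=T, q2=F, q3=T} (q4, q5) contributes 0 new; branch {q1=F, q3=F} (q2, q4, q5) contributes 6 new; branch {q2=T, q3=F} (q1, q4, q5) contributes 4 new. Total: 18.

18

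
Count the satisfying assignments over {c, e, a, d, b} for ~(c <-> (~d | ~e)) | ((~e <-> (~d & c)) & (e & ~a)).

Initial set: {T (~(c <-> (~d | ~e)) | ((~e <-> (~d & c)) & (e & ~a)))}.
T (~(c <-> (~d | ~e)) | ((~e <-> (~d & c)) & (e & ~a))): β-rule — branch into T ~(c <-> (~d | ~e))  //  T ((~e <-> (~d & c)) & (e & ~a)).
  branch 1 (add T ~(c <-> (~d | ~e))):
    T ~(c <-> (~d | ~e)): β-rule — branch into T c, F (~d | ~e)  //  F c, T (~d | ~e).
      branch 1.1 (add T c, F (~d | ~e)):
        F (~d | ~e): α-rule — add F ~d, F ~e.
        ○ open, literals {c=true, d=true, e=true}.
      branch 1.2 (add F c, T (~d | ~e)):
        T (~d | ~e): β-rule — branch into T ~d  //  T ~e.
          branch 1.2.1 (add T ~d):
            ○ open, literals {c=false, d=false}.
          branch 1.2.2 (add T ~e):
            ○ open, literals {c=false, e=false}.
  branch 2 (add T ((~e <-> (~d & c)) & (e & ~a))):
    T ((~e <-> (~d & c)) & (e & ~a)): α-rule — add T (~e <-> (~d & c)), T (e & ~a).
    T (e & ~a): α-rule — add T e, T ~a.
    T (~e <-> (~d & c)): β-rule — branch into T ~e, T (~d & c)  //  F ~e, F (~d & c).
      branch 2.1 (add T ~e, T (~d & c)):
        × closes — contains both e and ~e.
      branch 2.2 (add F ~e, F (~d & c)):
        F (~d & c): β-rule — branch into F ~d  //  F c.
          branch 2.2.1 (add F ~d):
            ○ open, literals {a=false, d=true, e=true}.
          branch 2.2.2 (add F c):
            ○ open, literals {a=false, c=false, e=true}.
1 branch closed, 5 open.
Each open branch fixes some atoms; the unmentioned ones are free. Counting distinct full assignments: branch {c=true, d=true, e=true} (a, b) contributes 4 new; branch {c=false, d=false} (e, a, b) contributes 8 new; branch {c=false, e=false} (a, d, b) contributes 4 new; branch {a=false, d=true, e=true} (c, b) contributes 2 new; branch {a=false, c=false, e=true} (d, b) contributes 0 new. Total: 18.

18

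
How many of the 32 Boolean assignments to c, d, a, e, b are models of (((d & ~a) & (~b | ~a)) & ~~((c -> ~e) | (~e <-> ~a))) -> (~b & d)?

29

Initial set: {((((d & ~a) & (~b | ~a)) & ~~((c -> ~e) | (~e <-> ~a))) -> (~b & d))}.
((((d & ~a) & (~b | ~a)) & ~~((c -> ~e) | (~e <-> ~a))) -> (~b & d)): β-rule — branch into ~(((d & ~a) & (~b | ~a)) & ~~((c -> ~e) | (~e <-> ~a)))  //  (~b & d).
  branch 1 (add ~(((d & ~a) & (~b | ~a)) & ~~((c -> ~e) | (~e <-> ~a)))):
    ~(((d & ~a) & (~b | ~a)) & ~~((c -> ~e) | (~e <-> ~a))): β-rule — branch into ~((d & ~a) & (~b | ~a))  //  ~~~((c -> ~e) | (~e <-> ~a)).
      branch 1.1 (add ~((d & ~a) & (~b | ~a))):
        ~((d & ~a) & (~b | ~a)): β-rule — branch into ~(d & ~a)  //  ~(~b | ~a).
          branch 1.1.1 (add ~(d & ~a)):
            ~(d & ~a): β-rule — branch into ~d  //  ~~a.
              branch 1.1.1.1 (add ~d):
                ○ open, literals {d=false}.
              branch 1.1.1.2 (add ~~a):
                ○ open, literals {a=true}.
          branch 1.1.2 (add ~(~b | ~a)):
            ~(~b | ~a): α-rule — add ~~b, ~~a.
            ○ open, literals {a=true, b=true}.
      branch 1.2 (add ~~~((c -> ~e) | (~e <-> ~a))):
        ~~~((c -> ~e) | (~e <-> ~a)): drop double negation, giving ~((c -> ~e) | (~e <-> ~a)).
        ~((c -> ~e) | (~e <-> ~a)): α-rule — add ~(c -> ~e), ~(~e <-> ~a).
        ~(c -> ~e): α-rule — add c, ~~e.
        ~(~e <-> ~a): β-rule — branch into ~e, ~~a  //  ~~e, ~a.
          branch 1.2.1 (add ~e, ~~a):
            × closes — contains both e and ~e.
          branch 1.2.2 (add ~~e, ~a):
            ○ open, literals {a=false, c=true, e=true}.
  branch 2 (add (~b & d)):
    (~b & d): α-rule — add ~b, d.
    ○ open, literals {b=false, d=true}.
1 branch closed, 5 open.
Each open branch fixes some atoms; the unmentioned ones are free. Counting distinct full assignments: branch {d=false} (c, a, e, b) contributes 16 new; branch {a=true} (c, d, e, b) contributes 8 new; branch {a=true, b=true} (c, d, e) contributes 0 new; branch {a=false, c=true, e=true} (d, b) contributes 2 new; branch {b=false, d=true} (c, a, e) contributes 3 new. Total: 29.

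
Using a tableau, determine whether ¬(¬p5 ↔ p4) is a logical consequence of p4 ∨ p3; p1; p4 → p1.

No

Initial set: {(p4 ∨ p3); p1; (p4 → p1); ¬¬(¬p5 ↔ p4)}.
(p4 ∨ p3): β-rule — branch into p4  //  p3.
  branch 1 (add p4):
    (p4 → p1): β-rule — branch into ¬p4  //  p1.
      branch 1.1 (add ¬p4):
        × closes — contains both p4 and ¬p4.
      branch 1.2 (add p1):
        ¬¬(¬p5 ↔ p4): β-rule — branch into ¬p5, p4  //  ¬¬p5, ¬p4.
          branch 1.2.1 (add ¬p5, p4):
            ○ open, literals {p1=1, p4=1, p5=0}.
          branch 1.2.2 (add ¬¬p5, ¬p4):
            × closes — contains both p4 and ¬p4.
  branch 2 (add p3):
    (p4 → p1): β-rule — branch into ¬p4  //  p1.
      branch 2.1 (add ¬p4):
        ¬¬(¬p5 ↔ p4): β-rule — branch into ¬p5, p4  //  ¬¬p5, ¬p4.
          branch 2.1.1 (add ¬p5, p4):
            × closes — contains both p4 and ¬p4.
          branch 2.1.2 (add ¬¬p5, ¬p4):
            ○ open, literals {p1=1, p3=1, p4=0, p5=1}.
      branch 2.2 (add p1):
        ¬¬(¬p5 ↔ p4): β-rule — branch into ¬p5, p4  //  ¬¬p5, ¬p4.
          branch 2.2.1 (add ¬p5, p4):
            ○ open, literals {p1=1, p3=1, p4=1, p5=0}.
          branch 2.2.2 (add ¬¬p5, ¬p4):
            ○ open, literals {p1=1, p3=1, p4=0, p5=1}.
3 branches closed, 4 open.
An open branch gives a countermodel: p1=1, p4=1, p5=0 (unmentioned atoms arbitrary); the premises hold there but the conclusion fails.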